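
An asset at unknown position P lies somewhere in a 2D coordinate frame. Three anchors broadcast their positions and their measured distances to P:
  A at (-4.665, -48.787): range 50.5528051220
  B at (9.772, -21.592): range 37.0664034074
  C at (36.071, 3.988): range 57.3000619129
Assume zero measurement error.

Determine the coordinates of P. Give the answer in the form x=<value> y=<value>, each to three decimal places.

eq1: (x + 4.665)² + (y + 48.787)² = 50.5528051220²
eq2: (x − 9.772)² + (y + 21.592)² = 37.0664034074²
eq3: (x − 36.071)² + (y − 3.988)² = 57.3000619129²
eq3−eq1, eq3−eq2 (x²,y² cancel):
  -81.472·x − 105.550·y = 1812.623399
  -52.598·x − 51.160·y = 1154.064097
det = -81.472·-51.160 − -105.550·-52.598 = -1383.611380
x = (1812.623399·-51.160 − -105.550·1154.064097) / -1383.611380 = -21.015766
y = (-81.472·1154.064097 − 1812.623399·-52.598) / -1383.611380 = -0.951463

x=-21.016 y=-0.951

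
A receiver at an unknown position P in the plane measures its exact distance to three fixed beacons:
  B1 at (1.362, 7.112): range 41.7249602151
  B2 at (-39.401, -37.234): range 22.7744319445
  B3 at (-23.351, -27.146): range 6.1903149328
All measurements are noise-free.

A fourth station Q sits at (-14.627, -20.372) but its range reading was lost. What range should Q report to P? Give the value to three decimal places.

10.088

eq1: (x − 1.362)² + (y − 7.112)² = 41.7249602151²
eq2: (x + 39.401)² + (y + 37.234)² = 22.7744319445²
eq3: (x + 23.351)² + (y + 27.146)² = 6.1903149328²
eq3−eq1, eq3−eq2 (x²,y² cancel):
  49.426·x + 68.516·y = -2932.391235
  -32.100·x − 20.176·y = 1176.280289
det = 49.426·-20.176 − 68.516·-32.100 = 1202.144624
x = (-2932.391235·-20.176 − 68.516·1176.280289) / 1202.144624 = -17.826553
y = (49.426·1176.280289 − -2932.391235·-32.100) / 1202.144624 = -29.938934
|P − Q| = √((-17.826553 − -14.627)² + (-29.938934 − -20.372)²) = 10.087783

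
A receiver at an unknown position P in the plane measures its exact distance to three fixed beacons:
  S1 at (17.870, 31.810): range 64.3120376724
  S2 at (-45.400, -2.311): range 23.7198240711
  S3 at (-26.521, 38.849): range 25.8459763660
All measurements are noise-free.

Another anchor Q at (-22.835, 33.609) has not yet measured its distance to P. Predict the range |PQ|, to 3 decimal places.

25.824

eq1: (x − 17.870)² + (y − 31.810)² = 64.3120376724²
eq2: (x + 45.400)² + (y + 2.311)² = 23.7198240711²
eq3: (x + 26.521)² + (y − 38.849)² = 25.8459763660²
eq1−eq2, eq1−eq3 (x²,y² cancel):
  -126.540·x − 68.242·y = 4308.695857
  -88.782·x + 14.078·y = 4349.418937
det = -126.540·14.078 − -68.242·-88.782 = -7840.091364
x = (4308.695857·14.078 − -68.242·4349.418937) / -7840.091364 = -45.595243
y = (-126.540·4349.418937 − 4308.695857·-88.782) / -7840.091364 = 21.408021
|P − Q| = √((-45.595243 − -22.835)² + (21.408021 − 33.609)²) = 25.824263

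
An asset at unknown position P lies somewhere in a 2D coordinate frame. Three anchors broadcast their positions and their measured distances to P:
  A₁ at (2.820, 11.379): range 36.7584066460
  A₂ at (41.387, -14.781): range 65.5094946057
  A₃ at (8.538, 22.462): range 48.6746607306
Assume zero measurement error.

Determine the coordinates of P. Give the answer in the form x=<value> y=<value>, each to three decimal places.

x=-24.113 y=-13.637

eq1: (x − 2.820)² + (y − 11.379)² = 36.7584066460²
eq2: (x − 41.387)² + (y + 14.781)² = 65.5094946057²
eq3: (x − 8.538)² + (y − 22.462)² = 48.6746607306²
eq2−eq1, eq2−eq3 (x²,y² cancel):
  -77.134·x + 52.320·y = 1146.385735
  -65.698·x + 74.486·y = 568.348444
det = -77.134·74.486 − 52.320·-65.698 = -2308.083764
x = (1146.385735·74.486 − 52.320·568.348444) / -2308.083764 = -24.112512
y = (-77.134·568.348444 − 1146.385735·-65.698) / -2308.083764 = -13.637400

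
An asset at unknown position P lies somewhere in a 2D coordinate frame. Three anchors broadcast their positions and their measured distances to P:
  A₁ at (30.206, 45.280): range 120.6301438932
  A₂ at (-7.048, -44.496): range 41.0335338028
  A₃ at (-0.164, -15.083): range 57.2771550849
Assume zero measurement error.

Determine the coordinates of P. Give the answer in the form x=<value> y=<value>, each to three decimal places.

eq1: (x − 30.206)² + (y − 45.280)² = 120.6301438932²
eq2: (x + 7.048)² + (y + 44.496)² = 41.0335338028²
eq3: (x + 0.164)² + (y + 15.083)² = 57.2771550849²
eq3−eq1, eq3−eq2 (x²,y² cancel):
  60.740·x + 120.726·y = -8535.802070
  -13.768·x − 58.826·y = 3398.966133
det = 60.740·-58.826 − 120.726·-13.768 = -1910.935672
x = (-8535.802070·-58.826 − 120.726·3398.966133) / -1910.935672 = -48.030663
y = (60.740·3398.966133 − -8535.802070·-13.768) / -1910.935672 = -46.538605

x=-48.031 y=-46.539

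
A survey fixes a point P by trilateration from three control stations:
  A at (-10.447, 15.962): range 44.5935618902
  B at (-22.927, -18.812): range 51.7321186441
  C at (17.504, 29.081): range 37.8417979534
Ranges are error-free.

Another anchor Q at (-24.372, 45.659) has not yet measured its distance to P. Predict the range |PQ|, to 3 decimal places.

74.230

eq1: (x + 10.447)² + (y − 15.962)² = 44.5935618902²
eq2: (x + 22.927)² + (y + 18.812)² = 51.7321186441²
eq3: (x − 17.504)² + (y − 29.081)² = 37.8417979534²
eq2−eq3, eq2−eq1 (x²,y² cancel):
  80.862·x + 95.786·y = 1516.766331
  24.960·x + 69.548·y = 172.012917
det = 80.862·69.548 − 95.786·24.960 = 3232.971816
x = (1516.766331·69.548 − 95.786·172.012917) / 3232.971816 = 27.532450
y = (80.862·172.012917 − 1516.766331·24.960) / 3232.971816 = -7.407791
|P − Q| = √((27.532450 − -24.372)² + (-7.407791 − 45.659)²) = 74.230427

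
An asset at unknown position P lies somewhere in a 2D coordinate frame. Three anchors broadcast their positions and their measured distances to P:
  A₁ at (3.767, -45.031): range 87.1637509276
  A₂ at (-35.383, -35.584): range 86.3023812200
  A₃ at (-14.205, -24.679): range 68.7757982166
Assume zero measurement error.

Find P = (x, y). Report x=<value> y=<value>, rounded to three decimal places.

x=2.173 y=42.118

eq1: (x − 3.767)² + (y + 45.031)² = 87.1637509276²
eq2: (x + 35.383)² + (y + 35.584)² = 86.3023812200²
eq3: (x + 14.205)² + (y + 24.679)² = 68.7757982166²
eq3−eq2, eq3−eq1 (x²,y² cancel):
  -42.356·x − 21.810·y = -1010.647905
  35.944·x − 40.704·y = -1636.262871
det = -42.356·-40.704 − -21.810·35.944 = 2507.997264
x = (-1010.647905·-40.704 − -21.810·-1636.262871) / 2507.997264 = 2.173256
y = (-42.356·-1636.262871 − -1010.647905·35.944) / 2507.997264 = 42.118179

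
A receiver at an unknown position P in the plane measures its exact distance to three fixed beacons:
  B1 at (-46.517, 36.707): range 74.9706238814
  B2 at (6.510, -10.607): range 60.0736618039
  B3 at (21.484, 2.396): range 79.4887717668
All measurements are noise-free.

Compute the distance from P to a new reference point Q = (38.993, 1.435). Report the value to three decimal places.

eq1: (x + 46.517)² + (y − 36.707)² = 74.9706238814²
eq2: (x − 6.510)² + (y + 10.607)² = 60.0736618039²
eq3: (x − 21.484)² + (y − 2.396)² = 79.4887717668²
eq2−eq3, eq2−eq1 (x²,y² cancel):
  29.948·x + 26.006·y = -2397.205471
  -106.054·x + 94.628·y = 1344.596986
det = 29.948·94.628 − 26.006·-106.054 = 5591.959668
x = (-2397.205471·94.628 − 26.006·1344.596986) / 5591.959668 = -46.819070
y = (29.948·1344.596986 − -2397.205471·-106.054) / 5591.959668 = -38.263015
|P − Q| = √((-46.819070 − 38.993)² + (-38.263015 − 1.435)²) = 94.549689

94.550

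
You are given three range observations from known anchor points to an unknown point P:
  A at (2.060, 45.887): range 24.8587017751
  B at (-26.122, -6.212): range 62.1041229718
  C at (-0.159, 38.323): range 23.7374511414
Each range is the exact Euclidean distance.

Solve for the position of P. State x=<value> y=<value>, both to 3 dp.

eq1: (x − 2.060)² + (y − 45.887)² = 24.8587017751²
eq2: (x + 26.122)² + (y + 6.212)² = 62.1041229718²
eq3: (x + 0.159)² + (y − 38.323)² = 23.7374511414²
eq1−eq2, eq1−eq3 (x²,y² cancel):
  -56.364·x − 104.198·y = -4627.879577
  -4.438·x − 15.128·y = -586.694292
det = -56.364·-15.128 − -104.198·-4.438 = 390.243868
x = (-4627.879577·-15.128 − -104.198·-586.694292) / 390.243868 = 22.750365
y = (-56.364·-586.694292 − -4627.879577·-4.438) / 390.243868 = 32.107891

x=22.750 y=32.108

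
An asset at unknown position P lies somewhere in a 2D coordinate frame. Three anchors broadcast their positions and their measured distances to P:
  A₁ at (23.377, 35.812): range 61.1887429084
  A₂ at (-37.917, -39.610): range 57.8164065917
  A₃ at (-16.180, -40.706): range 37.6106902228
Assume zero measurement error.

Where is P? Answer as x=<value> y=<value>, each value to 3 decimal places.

eq1: (x − 23.377)² + (y − 35.812)² = 61.1887429084²
eq2: (x + 37.917)² + (y + 39.610)² = 57.8164065917²
eq3: (x + 16.180)² + (y + 40.706)² = 37.6106902228²
eq1−eq2, eq1−eq3 (x²,y² cancel):
  -122.588·x − 150.844·y = 1578.992904
  -79.114·x − 153.036·y = 2419.285603
det = -122.588·-153.036 − -150.844·-79.114 = 6826.504952
x = (1578.992904·-153.036 − -150.844·2419.285603) / 6826.504952 = 18.060773
y = (-122.588·2419.285603 − 1578.992904·-79.114) / 6826.504952 = -25.145362

x=18.061 y=-25.145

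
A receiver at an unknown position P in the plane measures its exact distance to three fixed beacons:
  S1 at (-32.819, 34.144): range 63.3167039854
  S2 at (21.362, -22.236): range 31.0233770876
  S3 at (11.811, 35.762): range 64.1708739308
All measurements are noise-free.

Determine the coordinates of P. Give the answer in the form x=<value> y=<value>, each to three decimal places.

eq1: (x + 32.819)² + (y − 34.144)² = 63.3167039854²
eq2: (x − 21.362)² + (y + 22.236)² = 31.0233770876²
eq3: (x − 11.811)² + (y − 35.762)² = 64.1708739308²
eq3−eq1, eq3−eq2 (x²,y² cancel):
  -89.260·x − 3.236·y = 933.375189
  19.102·x − 115.996·y = 2687.805510
det = -89.260·-115.996 − -3.236·19.102 = 10415.617032
x = (933.375189·-115.996 − -3.236·2687.805510) / 10415.617032 = -9.559688
y = (-89.260·2687.805510 − 933.375189·19.102) / 10415.617032 = -24.745807

x=-9.560 y=-24.746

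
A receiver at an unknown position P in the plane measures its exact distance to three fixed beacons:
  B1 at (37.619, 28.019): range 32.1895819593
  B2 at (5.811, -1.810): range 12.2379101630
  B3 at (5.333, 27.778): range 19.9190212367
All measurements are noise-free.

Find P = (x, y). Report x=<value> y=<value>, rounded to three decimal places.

eq1: (x − 37.619)² + (y − 28.019)² = 32.1895819593²
eq2: (x − 5.811)² + (y + 1.810)² = 12.2379101630²
eq3: (x − 5.333)² + (y − 27.778)² = 19.9190212367²
eq3−eq2, eq3−eq1 (x²,y² cancel):
  0.956·x − 59.176·y = -516.013390
  64.572·x + 0.482·y = 760.793569
det = 0.956·0.482 − -59.176·64.572 = 3821.573464
x = (-516.013390·0.482 − -59.176·760.793569) / 3821.573464 = 11.715594
y = (0.956·760.793569 − -516.013390·64.572) / 3821.573464 = 8.909245

x=11.716 y=8.909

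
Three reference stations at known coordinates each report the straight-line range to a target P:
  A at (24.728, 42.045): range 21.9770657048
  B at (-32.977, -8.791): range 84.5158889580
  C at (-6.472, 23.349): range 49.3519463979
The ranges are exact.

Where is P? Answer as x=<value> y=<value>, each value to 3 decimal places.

x=42.536 y=29.166

eq1: (x − 24.728)² + (y − 42.045)² = 21.9770657048²
eq2: (x + 32.977)² + (y + 8.791)² = 84.5158889580²
eq3: (x + 6.472)² + (y − 23.349)² = 49.3519463979²
eq1−eq2, eq1−eq3 (x²,y² cancel):
  -115.410·x − 101.672·y = -7874.435868
  -62.400·x − 37.392·y = -3744.816620
det = -115.410·-37.392 − -101.672·-62.400 = -2028.922080
x = (-7874.435868·-37.392 − -101.672·-3744.816620) / -2028.922080 = 42.535931
y = (-115.410·-3744.816620 − -7874.435868·-62.400) / -2028.922080 = 29.165986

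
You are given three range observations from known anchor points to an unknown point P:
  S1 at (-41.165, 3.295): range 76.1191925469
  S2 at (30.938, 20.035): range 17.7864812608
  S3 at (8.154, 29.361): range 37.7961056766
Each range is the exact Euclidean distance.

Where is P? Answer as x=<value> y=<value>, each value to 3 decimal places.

x=34.952 y=2.707

eq1: (x + 41.165)² + (y − 3.295)² = 76.1191925469²
eq2: (x − 30.938)² + (y − 20.035)² = 17.7864812608²
eq3: (x − 8.154)² + (y − 29.361)² = 37.7961056766²
eq1−eq3, eq1−eq2 (x²,y² cancel):
  98.638·x + 52.132·y = 3588.727657
  144.206·x + 33.480·y = 5130.919377
det = 98.638·33.480 − 52.132·144.206 = -4215.346952
x = (3588.727657·33.480 − 52.132·5130.919377) / -4215.346952 = 34.951924
y = (98.638·5130.919377 − 3588.727657·144.206) / -4215.346952 = 2.707354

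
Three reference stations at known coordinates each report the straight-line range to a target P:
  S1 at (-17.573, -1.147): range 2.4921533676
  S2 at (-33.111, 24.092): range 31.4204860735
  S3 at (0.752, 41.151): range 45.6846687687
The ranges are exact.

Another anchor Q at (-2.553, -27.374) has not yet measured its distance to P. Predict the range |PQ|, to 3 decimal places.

28.610

eq1: (x + 17.573)² + (y + 1.147)² = 2.4921533676²
eq2: (x + 33.111)² + (y − 24.092)² = 31.4204860735²
eq3: (x − 0.752)² + (y − 41.151)² = 45.6846687687²
eq2−eq3, eq2−eq1 (x²,y² cancel):
  67.726·x + 34.118·y = -1082.634495
  31.076·x − 50.478·y = -385.600730
det = 67.726·-50.478 − 34.118·31.076 = -4478.923996
x = (-1082.634495·-50.478 − 34.118·-385.600730) / -4478.923996 = -15.138714
y = (67.726·-385.600730 − -1082.634495·31.076) / -4478.923996 = -1.680929
|P − Q| = √((-15.138714 − -2.553)² + (-1.680929 − -27.374)²) = 28.610035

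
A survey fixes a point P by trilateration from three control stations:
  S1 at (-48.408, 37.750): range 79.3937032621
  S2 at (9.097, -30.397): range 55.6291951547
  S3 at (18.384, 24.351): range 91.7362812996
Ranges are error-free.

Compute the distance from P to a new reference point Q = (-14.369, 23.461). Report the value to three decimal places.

72.068

eq1: (x + 48.408)² + (y − 37.750)² = 79.3937032621²
eq2: (x − 9.097)² + (y + 30.397)² = 55.6291951547²
eq3: (x − 18.384)² + (y − 24.351)² = 91.7362812996²
eq3−eq2, eq3−eq1 (x²,y² cancel):
  -18.574·x − 109.496·y = 5396.728314
  -133.584·x + 26.798·y = 4949.639496
det = -18.574·26.798 − -109.496·-133.584 = -15124.659716
x = (5396.728314·26.798 − -109.496·4949.639496) / -15124.659716 = -45.395220
y = (-18.574·4949.639496 − 5396.728314·-133.584) / -15124.659716 = -41.586519
|P − Q| = √((-45.395220 − -14.369)² + (-41.586519 − 23.461)²) = 72.068065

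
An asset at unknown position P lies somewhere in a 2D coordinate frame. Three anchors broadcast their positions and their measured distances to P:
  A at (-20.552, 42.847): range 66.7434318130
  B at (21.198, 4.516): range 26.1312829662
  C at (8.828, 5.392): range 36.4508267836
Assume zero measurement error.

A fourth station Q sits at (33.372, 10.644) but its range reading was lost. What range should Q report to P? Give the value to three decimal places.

eq1: (x + 20.552)² + (y − 42.847)² = 66.7434318130²
eq2: (x − 21.198)² + (y − 4.516)² = 26.1312829662²
eq3: (x − 8.828)² + (y − 5.392)² = 36.4508267836²
eq1−eq3, eq1−eq2 (x²,y² cancel):
  58.760·x − 74.910·y = 974.780052
  83.500·x − 76.662·y = 1983.341088
det = 58.760·-76.662 − -74.910·83.500 = 1750.325880
x = (974.780052·-76.662 − -74.910·1983.341088) / 1750.325880 = 42.188425
y = (58.760·1983.341088 − 974.780052·83.500) / 1750.325880 = 20.080254
|P − Q| = √((42.188425 − 33.372)² + (20.080254 − 10.644)²) = 12.914033

12.914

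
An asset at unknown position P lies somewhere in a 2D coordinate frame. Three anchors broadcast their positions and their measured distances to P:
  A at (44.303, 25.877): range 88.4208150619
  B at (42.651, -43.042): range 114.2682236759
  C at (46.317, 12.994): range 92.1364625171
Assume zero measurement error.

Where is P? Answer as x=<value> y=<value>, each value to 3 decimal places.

eq1: (x − 44.303)² + (y − 25.877)² = 88.4208150619²
eq2: (x − 42.651)² + (y + 43.042)² = 114.2682236759²
eq3: (x − 46.317)² + (y − 12.994)² = 92.1364625171²
eq2−eq1, eq2−eq3 (x²,y² cancel):
  3.304·x + 137.838·y = 4199.639779
  7.332·x + 112.072·y = 3210.486177
det = 3.304·112.072 − 137.838·7.332 = -640.342328
x = (4199.639779·112.072 − 137.838·3210.486177) / -640.342328 = -43.937492
y = (3.304·3210.486177 − 4199.639779·7.332) / -640.342328 = 31.521128

x=-43.937 y=31.521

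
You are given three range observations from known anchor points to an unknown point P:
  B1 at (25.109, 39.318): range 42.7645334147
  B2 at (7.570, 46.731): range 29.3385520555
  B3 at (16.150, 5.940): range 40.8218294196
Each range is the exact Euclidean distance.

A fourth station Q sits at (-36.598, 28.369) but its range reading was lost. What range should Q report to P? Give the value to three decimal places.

eq1: (x − 25.109)² + (y − 39.318)² = 42.7645334147²
eq2: (x − 7.570)² + (y − 46.731)² = 29.3385520555²
eq3: (x − 16.150)² + (y − 5.940)² = 40.8218294196²
eq3−eq2, eq3−eq1 (x²,y² cancel):
  -17.160·x + 81.582·y = 2750.656281
  17.918·x + 66.756·y = 1717.877344
det = -17.160·66.756 − 81.582·17.918 = -2607.319236
x = (2750.656281·66.756 − 81.582·1717.877344) / -2607.319236 = -16.674192
y = (-17.160·1717.877344 − 2750.656281·17.918) / -2607.319236 = 30.209202
|P − Q| = √((-16.674192 − -36.598)² + (30.209202 − 28.369)²) = 20.008610

20.009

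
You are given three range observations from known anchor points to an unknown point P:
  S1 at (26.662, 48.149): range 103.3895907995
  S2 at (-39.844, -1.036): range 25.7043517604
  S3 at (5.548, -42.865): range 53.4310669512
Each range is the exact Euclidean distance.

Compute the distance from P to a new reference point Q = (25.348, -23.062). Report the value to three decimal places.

eq1: (x − 26.662)² + (y − 48.149)² = 103.3895907995²
eq2: (x + 39.844)² + (y + 1.036)² = 25.7043517604²
eq3: (x − 5.548)² + (y + 42.865)² = 53.4310669512²
eq2−eq1, eq2−eq3 (x²,y² cancel):
  133.012·x + 98.370·y = -8588.122973
  90.784·x − 83.658·y = -1914.594319
det = 133.012·-83.658 − 98.370·90.784 = -20057.939976
x = (-8588.122973·-83.658 − 98.370·-1914.594319) / -20057.939976 = -45.209221
y = (133.012·-1914.594319 − -8588.122973·90.784) / -20057.939976 = -26.174180
|P − Q| = √((-45.209221 − 25.348)² + (-26.174180 − -23.062)²) = 70.625824

70.626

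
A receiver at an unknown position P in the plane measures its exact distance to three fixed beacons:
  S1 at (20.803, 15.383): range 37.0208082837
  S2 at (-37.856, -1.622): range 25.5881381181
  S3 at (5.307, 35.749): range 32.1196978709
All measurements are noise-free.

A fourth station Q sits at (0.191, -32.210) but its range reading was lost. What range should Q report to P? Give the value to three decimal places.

46.859

eq1: (x − 20.803)² + (y − 15.383)² = 37.0208082837²
eq2: (x + 37.856)² + (y + 1.622)² = 25.5881381181²
eq3: (x − 5.307)² + (y − 35.749)² = 32.1196978709²
eq2−eq1, eq2−eq3 (x²,y² cancel):
  117.318·x + 34.010·y = -1482.093556
  86.326·x + 74.742·y = -506.474549
det = 117.318·74.742 − 34.010·86.326 = 5832.634696
x = (-1482.093556·74.742 − 34.010·-506.474549) / 5832.634696 = -16.038967
y = (117.318·-506.474549 − -1482.093556·86.326) / 5832.634696 = 11.748486
|P − Q| = √((-16.038967 − 0.191)² + (11.748486 − -32.210)²) = 46.858941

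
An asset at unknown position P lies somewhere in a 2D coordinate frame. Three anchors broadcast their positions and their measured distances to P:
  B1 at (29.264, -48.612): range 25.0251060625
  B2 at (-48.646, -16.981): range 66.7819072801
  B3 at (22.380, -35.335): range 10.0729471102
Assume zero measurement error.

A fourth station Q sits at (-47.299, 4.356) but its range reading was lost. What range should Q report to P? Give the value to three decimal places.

71.745

eq1: (x − 29.264)² + (y + 48.612)² = 25.0251060625²
eq2: (x + 48.646)² + (y + 16.981)² = 66.7819072801²
eq3: (x − 22.380)² + (y + 35.335)² = 10.0729471102²
eq1−eq3, eq1−eq2 (x²,y² cancel):
  -13.768·x + 26.554·y = -945.289945
  -155.820·x + 63.262·y = -4398.287770
det = -13.768·63.262 − 26.554·-155.820 = 3266.653064
x = (-945.289945·63.262 − 26.554·-4398.287770) / 3266.653064 = 17.446359
y = (-13.768·-4398.287770 − -945.289945·-155.820) / 3266.653064 = -26.553004
|P − Q| = √((17.446359 − -47.299)² + (-26.553004 − 4.356)²) = 71.744881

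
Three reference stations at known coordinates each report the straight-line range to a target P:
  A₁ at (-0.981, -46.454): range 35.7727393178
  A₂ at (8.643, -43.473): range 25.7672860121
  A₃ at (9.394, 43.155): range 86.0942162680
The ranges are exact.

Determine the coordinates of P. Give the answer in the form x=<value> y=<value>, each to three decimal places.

x=34.074 y=-39.326

eq1: (x + 0.981)² + (y + 46.454)² = 35.7727393178²
eq2: (x − 8.643)² + (y + 43.473)² = 25.7672860121²
eq3: (x − 9.394)² + (y − 43.155)² = 86.0942162680²
eq2−eq3, eq2−eq1 (x²,y² cancel):
  1.502·x + 173.256·y = -6762.262963
  -19.248·x − 5.962·y = -421.402551
det = 1.502·-5.962 − 173.256·-19.248 = 3325.876564
x = (-6762.262963·-5.962 − 173.256·-421.402551) / 3325.876564 = 34.074365
y = (1.502·-421.402551 − -6762.262963·-19.248) / 3325.876564 = -39.325868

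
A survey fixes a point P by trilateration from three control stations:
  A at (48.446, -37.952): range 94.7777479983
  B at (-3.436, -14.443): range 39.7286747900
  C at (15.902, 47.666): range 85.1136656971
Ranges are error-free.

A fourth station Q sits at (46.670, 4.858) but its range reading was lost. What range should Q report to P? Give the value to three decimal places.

91.708

eq1: (x − 48.446)² + (y + 37.952)² = 94.7777479983²
eq2: (x + 3.436)² + (y + 14.443)² = 39.7286747900²
eq3: (x − 15.902)² + (y − 47.666)² = 85.1136656971²
eq3−eq1, eq3−eq2 (x²,y² cancel):
  65.088·x − 171.236·y = -476.037367
  -38.676·x − 124.218·y = 3361.453673
det = 65.088·-124.218 − -171.236·-38.676 = -14707.824720
x = (-476.037367·-124.218 − -171.236·3361.453673) / -14707.824720 = -43.156232
y = (65.088·3361.453673 − -476.037367·-38.676) / -14707.824720 = -13.623978
|P − Q| = √((-43.156232 − 46.670)² + (-13.623978 − 4.858)²) = 91.707881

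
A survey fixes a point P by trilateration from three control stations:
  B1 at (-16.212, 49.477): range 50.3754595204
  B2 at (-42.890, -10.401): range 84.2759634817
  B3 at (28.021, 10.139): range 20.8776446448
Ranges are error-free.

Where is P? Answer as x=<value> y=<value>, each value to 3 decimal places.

eq1: (x + 16.212)² + (y − 49.477)² = 50.3754595204²
eq2: (x + 42.890)² + (y + 10.401)² = 84.2759634817²
eq3: (x − 28.021)² + (y − 10.139)² = 20.8776446448²
eq1−eq2, eq1−eq3 (x²,y² cancel):
  -53.356·x − 119.756·y = -5327.820671
  88.466·x − 78.676·y = 278.984165
det = -53.356·-78.676 − -119.756·88.466 = 14792.170952
x = (-5327.820671·-78.676 − -119.756·278.984165) / 14792.170952 = 30.596026
y = (-53.356·278.984165 − -5327.820671·88.466) / 14792.170952 = 30.857236

x=30.596 y=30.857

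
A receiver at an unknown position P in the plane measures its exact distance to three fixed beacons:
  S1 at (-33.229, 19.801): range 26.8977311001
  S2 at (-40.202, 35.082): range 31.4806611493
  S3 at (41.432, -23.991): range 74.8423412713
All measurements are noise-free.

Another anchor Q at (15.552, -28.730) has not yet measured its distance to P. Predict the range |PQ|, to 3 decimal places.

eq1: (x + 33.229)² + (y − 19.801)² = 26.8977311001²
eq2: (x + 40.202)² + (y − 35.082)² = 31.4806611493²
eq3: (x − 41.432)² + (y + 23.991)² = 74.8423412713²
eq1−eq3, eq1−eq2 (x²,y² cancel):
  149.322·x − 87.584·y = -4081.955446
  -13.946·x + 30.562·y = 1083.157398
det = 149.322·30.562 − -87.584·-13.946 = 3342.132500
x = (-4081.955446·30.562 − -87.584·1083.157398) / 3342.132500 = -8.942035
y = (149.322·1083.157398 − -4081.955446·-13.946) / 3342.132500 = 31.360899
|P − Q| = √((-8.942035 − 15.552)² + (31.360899 − -28.730)²) = 64.891246

64.891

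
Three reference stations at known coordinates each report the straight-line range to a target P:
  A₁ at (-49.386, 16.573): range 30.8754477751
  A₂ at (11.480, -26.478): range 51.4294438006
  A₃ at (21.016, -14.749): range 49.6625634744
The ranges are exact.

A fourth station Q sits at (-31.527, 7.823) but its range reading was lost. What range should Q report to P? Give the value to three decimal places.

eq1: (x + 49.386)² + (y − 16.573)² = 30.8754477751²
eq2: (x − 11.480)² + (y + 26.478)² = 51.4294438006²
eq3: (x − 21.016)² + (y + 14.749)² = 49.6625634744²
eq2−eq3, eq2−eq1 (x²,y² cancel):
  19.072·x + 23.458·y = 4.947852
  -121.732·x + 86.102·y = 3572.460855
det = 19.072·86.102 − 23.458·-121.732 = 4497.726600
x = (4.947852·86.102 − 23.458·3572.460855) / 4497.726600 = -18.537536
y = (19.072·3572.460855 − 4.947852·-121.732) / 4497.726600 = 15.282451
|P − Q| = √((-18.537536 − -31.527)² + (15.282451 − 7.823)²) = 14.978972

14.979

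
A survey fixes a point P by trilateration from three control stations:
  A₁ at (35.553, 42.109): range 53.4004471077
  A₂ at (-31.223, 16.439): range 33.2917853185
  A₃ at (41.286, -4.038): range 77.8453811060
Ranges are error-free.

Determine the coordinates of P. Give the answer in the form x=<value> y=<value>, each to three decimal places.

x=-17.638 y=46.833

eq1: (x − 35.553)² + (y − 42.109)² = 53.4004471077²
eq2: (x + 31.223)² + (y − 16.439)² = 33.2917853185²
eq3: (x − 41.286)² + (y + 4.038)² = 77.8453811060²
eq3−eq1, eq3−eq2 (x²,y² cancel):
  -11.466·x + 92.294·y = 4524.640058
  -145.018·x + 40.954·y = 4475.837600
det = -11.466·40.954 − 92.294·-145.018 = 12914.712728
x = (4524.640058·40.954 − 92.294·4475.837600) / 12914.712728 = -17.638089
y = (-11.466·4475.837600 − 4524.640058·-145.018) / 12914.712728 = 46.832966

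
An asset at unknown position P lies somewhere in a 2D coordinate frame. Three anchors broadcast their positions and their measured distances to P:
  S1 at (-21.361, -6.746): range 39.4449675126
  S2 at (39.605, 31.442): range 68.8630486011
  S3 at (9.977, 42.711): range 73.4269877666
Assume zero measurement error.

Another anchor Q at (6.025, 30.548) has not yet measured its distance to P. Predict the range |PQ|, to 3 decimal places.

61.391

eq1: (x + 21.361)² + (y + 6.746)² = 39.4449675126²
eq2: (x − 39.605)² + (y − 31.442)² = 68.8630486011²
eq3: (x − 9.977)² + (y − 42.711)² = 73.4269877666²
eq3−eq2, eq3−eq1 (x²,y² cancel):
  59.256·x − 22.538·y = 1282.788409
  -62.676·x − 98.914·y = 2413.647857
det = 59.256·-98.914 − -22.538·-62.676 = -7273.839672
x = (1282.788409·-98.914 − -22.538·2413.647857) / -7273.839672 = 9.965430
y = (59.256·2413.647857 − 1282.788409·-62.676) / -7273.839672 = -30.715987
|P − Q| = √((9.965430 − 6.025)² + (-30.715987 − 30.548)²) = 61.390578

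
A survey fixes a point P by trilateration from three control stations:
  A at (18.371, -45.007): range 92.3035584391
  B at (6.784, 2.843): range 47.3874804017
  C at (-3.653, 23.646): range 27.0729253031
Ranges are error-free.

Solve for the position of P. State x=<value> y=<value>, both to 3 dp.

eq1: (x − 18.371)² + (y + 45.007)² = 92.3035584391²
eq2: (x − 6.784)² + (y − 2.843)² = 47.3874804017²
eq3: (x + 3.653)² + (y − 23.646)² = 27.0729253031²
eq3−eq1, eq3−eq2 (x²,y² cancel):
  44.048·x − 137.306·y = -5996.357651
  20.874·x − 41.606·y = -2031.002434
det = 44.048·-41.606 − -137.306·20.874 = 1033.464356
x = (-5996.357651·-41.606 − -137.306·-2031.002434) / 1033.464356 = -28.432876
y = (44.048·-2031.002434 − -5996.357651·20.874) / 1033.464356 = 34.550175

x=-28.433 y=34.550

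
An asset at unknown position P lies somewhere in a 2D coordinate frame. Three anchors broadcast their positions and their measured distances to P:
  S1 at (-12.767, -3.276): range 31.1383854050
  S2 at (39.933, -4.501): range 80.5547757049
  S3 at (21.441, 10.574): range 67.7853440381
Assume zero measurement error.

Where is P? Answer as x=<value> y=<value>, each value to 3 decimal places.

eq1: (x + 12.767)² + (y + 3.276)² = 31.1383854050²
eq2: (x − 39.933)² + (y + 4.501)² = 80.5547757049²
eq3: (x − 21.441)² + (y − 10.574)² = 67.7853440381²
eq2−eq3, eq2−eq1 (x²,y² cancel):
  -36.984·x + 30.150·y = 850.841490
  -105.400·x + 2.450·y = 4078.297818
det = -36.984·2.450 − 30.150·-105.400 = 3087.199200
x = (850.841490·2.450 − 30.150·4078.297818) / 3087.199200 = -39.153974
y = (-36.984·4078.297818 − 850.841490·-105.400) / 3087.199200 = -19.808593

x=-39.154 y=-19.809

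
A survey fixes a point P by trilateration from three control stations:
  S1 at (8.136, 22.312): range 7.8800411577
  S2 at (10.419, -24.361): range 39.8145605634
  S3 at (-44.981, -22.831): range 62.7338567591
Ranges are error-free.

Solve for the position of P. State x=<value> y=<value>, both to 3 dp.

eq1: (x − 8.136)² + (y − 22.312)² = 7.8800411577²
eq2: (x − 10.419)² + (y + 24.361)² = 39.8145605634²
eq3: (x + 44.981)² + (y + 22.831)² = 62.7338567591²
eq2−eq3, eq2−eq1 (x²,y² cancel):
  -110.800·x + 3.060·y = -507.806511
  -4.566·x + 93.346·y = 1385.110142
det = -110.800·93.346 − 3.060·-4.566 = -10328.764840
x = (-507.806511·93.346 − 3.060·1385.110142) / -10328.764840 = 4.999644
y = (-110.800·1385.110142 − -507.806511·-4.566) / -10328.764840 = 15.083009

x=5.000 y=15.083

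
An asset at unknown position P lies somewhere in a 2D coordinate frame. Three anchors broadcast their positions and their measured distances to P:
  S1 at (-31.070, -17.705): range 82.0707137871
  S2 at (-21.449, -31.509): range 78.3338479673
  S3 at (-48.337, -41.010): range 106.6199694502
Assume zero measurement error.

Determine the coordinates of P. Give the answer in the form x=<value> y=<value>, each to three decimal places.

x=47.726 y=5.247

eq1: (x + 31.070)² + (y + 17.705)² = 82.0707137871²
eq2: (x + 21.449)² + (y + 31.509)² = 78.3338479673²
eq3: (x + 48.337)² + (y + 41.010)² = 106.6199694502²
eq1−eq3, eq1−eq2 (x²,y² cancel):
  -34.534·x − 46.610·y = -1892.742080
  19.242·x − 27.608·y = 773.475081
det = -34.534·-27.608 − -46.610·19.242 = 1850.284292
x = (-1892.742080·-27.608 − -46.610·773.475081) / 1850.284292 = 47.725907
y = (-34.534·773.475081 − -1892.742080·19.242) / 1850.284292 = 5.247277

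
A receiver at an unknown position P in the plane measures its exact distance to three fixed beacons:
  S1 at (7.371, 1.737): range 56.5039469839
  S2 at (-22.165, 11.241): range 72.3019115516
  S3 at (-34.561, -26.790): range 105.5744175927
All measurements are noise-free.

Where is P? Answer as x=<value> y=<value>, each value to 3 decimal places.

eq1: (x − 7.371)² + (y − 1.737)² = 56.5039469839²
eq2: (x + 22.165)² + (y − 11.241)² = 72.3019115516²
eq3: (x + 34.561)² + (y + 26.790)² = 105.5744175927²
eq1−eq3, eq1−eq2 (x²,y² cancel):
  -83.864·x − 57.054·y = -6098.443614
  -59.072·x + 19.008·y = -1474.571893
det = -83.864·19.008 − -57.054·-59.072 = -4964.380800
x = (-6098.443614·19.008 − -57.054·-1474.571893) / -4964.380800 = 40.296957
y = (-83.864·-1474.571893 − -6098.443614·-59.072) / -4964.380800 = 47.656248

x=40.297 y=47.656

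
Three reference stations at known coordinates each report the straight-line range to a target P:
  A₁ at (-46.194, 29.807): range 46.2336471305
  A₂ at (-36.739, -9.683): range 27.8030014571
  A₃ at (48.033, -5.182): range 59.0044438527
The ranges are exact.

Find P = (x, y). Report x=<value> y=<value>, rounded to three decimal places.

x=-10.731 y=0.144

eq1: (x + 46.194)² + (y − 29.807)² = 46.2336471305²
eq2: (x + 36.739)² + (y + 9.683)² = 27.8030014571²
eq3: (x − 48.033)² + (y + 5.182)² = 59.0044438527²
eq1−eq3, eq1−eq2 (x²,y² cancel):
  188.454·x − 69.978·y = -2032.294939
  18.910·x − 78.980·y = -214.285038
det = 188.454·-78.980 − -69.978·18.910 = -13560.812940
x = (-2032.294939·-78.980 − -69.978·-214.285038) / -13560.812940 = -10.730582
y = (188.454·-214.285038 − -2032.294939·18.910) / -13560.812940 = 0.143957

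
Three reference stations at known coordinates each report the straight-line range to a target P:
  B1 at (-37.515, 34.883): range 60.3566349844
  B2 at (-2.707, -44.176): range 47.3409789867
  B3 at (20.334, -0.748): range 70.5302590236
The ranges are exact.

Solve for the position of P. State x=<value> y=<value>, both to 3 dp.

x=-45.938 y=-24.883

eq1: (x + 37.515)² + (y − 34.883)² = 60.3566349844²
eq2: (x + 2.707)² + (y + 44.176)² = 47.3409789867²
eq3: (x − 20.334)² + (y + 0.748)² = 70.5302590236²
eq2−eq1, eq2−eq3 (x²,y² cancel):
  -69.616·x + 158.118·y = -736.403006
  46.082·x + 86.856·y = -4278.164912
det = -69.616·86.856 − 158.118·46.082 = -13332.960972
x = (-736.403006·86.856 − 158.118·-4278.164912) / -13332.960972 = -45.938322
y = (-69.616·-4278.164912 − -736.403006·46.082) / -13332.960972 = -24.882969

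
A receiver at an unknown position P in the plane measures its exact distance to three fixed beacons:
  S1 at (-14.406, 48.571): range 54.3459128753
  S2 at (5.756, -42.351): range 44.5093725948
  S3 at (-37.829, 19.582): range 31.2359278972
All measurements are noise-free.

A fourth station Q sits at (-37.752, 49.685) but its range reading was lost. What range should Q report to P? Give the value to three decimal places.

58.245

eq1: (x + 14.406)² + (y − 48.571)² = 54.3459128753²
eq2: (x − 5.756)² + (y + 42.351)² = 44.5093725948²
eq3: (x + 37.829)² + (y − 19.582)² = 31.2359278972²
eq2−eq3, eq2−eq1 (x²,y² cancel):
  -87.170·x + 123.866·y = 993.150285
  -40.324·x + 181.844·y = -232.457857
det = -87.170·181.844 − 123.866·-40.324 = -10856.568896
x = (993.150285·181.844 − 123.866·-232.457857) / -10856.568896 = -19.287129
y = (-87.170·-232.457857 − 993.150285·-40.324) / -10856.568896 = -5.555267
|P − Q| = √((-19.287129 − -37.752)² + (-5.555267 − 49.685)²) = 58.244644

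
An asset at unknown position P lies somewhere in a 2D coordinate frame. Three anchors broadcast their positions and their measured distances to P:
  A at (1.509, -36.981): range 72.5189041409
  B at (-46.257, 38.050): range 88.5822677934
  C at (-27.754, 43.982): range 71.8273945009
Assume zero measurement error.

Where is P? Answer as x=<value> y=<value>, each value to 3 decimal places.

x=41.161 y=23.737

eq1: (x − 1.509)² + (y + 36.981)² = 72.5189041409²
eq2: (x + 46.257)² + (y − 38.050)² = 88.5822677934²
eq3: (x + 27.754)² + (y − 43.982)² = 71.8273945009²
eq1−eq3, eq1−eq2 (x²,y² cancel):
  -58.526·x + 161.926·y = 1434.646255
  -95.532·x + 150.062·y = -370.185603
det = -58.526·150.062 − 161.926·-95.532 = 6686.586020
x = (1434.646255·150.062 − 161.926·-370.185603) / 6686.586020 = 41.161298
y = (-58.526·-370.185603 − 1434.646255·-95.532) / 6686.586020 = 23.737092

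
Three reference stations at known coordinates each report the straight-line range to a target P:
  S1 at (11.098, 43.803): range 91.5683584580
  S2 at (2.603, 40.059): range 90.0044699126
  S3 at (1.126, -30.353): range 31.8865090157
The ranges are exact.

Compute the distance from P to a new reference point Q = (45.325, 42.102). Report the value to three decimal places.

eq1: (x − 11.098)² + (y − 43.803)² = 91.5683584580²
eq2: (x − 2.603)² + (y − 40.059)² = 90.0044699126²
eq3: (x − 1.126)² + (y + 30.353)² = 31.8865090157²
eq3−eq1, eq3−eq2 (x²,y² cancel):
  19.944·x + 148.312·y = -6248.718885
  2.954·x + 140.824·y = -6395.128542
det = 19.944·140.824 − 148.312·2.954 = 2370.480208
x = (-6248.718885·140.824 − 148.312·-6395.128542) / 2370.480208 = 28.899088
y = (19.944·-6395.128542 − -6248.718885·2.954) / 2370.480208 = -46.018409
|P − Q| = √((28.899088 − 45.325)² + (-46.018409 − 42.102)²) = 89.638257

89.638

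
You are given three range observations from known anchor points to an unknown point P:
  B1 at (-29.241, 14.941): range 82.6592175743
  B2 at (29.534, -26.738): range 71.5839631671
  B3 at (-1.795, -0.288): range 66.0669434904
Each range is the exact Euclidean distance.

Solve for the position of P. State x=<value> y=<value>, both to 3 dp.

x=48.792 y=42.207

eq1: (x + 29.241)² + (y − 14.941)² = 82.6592175743²
eq2: (x − 29.534)² + (y + 26.738)² = 71.5839631671²
eq3: (x + 1.795)² + (y + 0.288)² = 66.0669434904²
eq1−eq3, eq1−eq2 (x²,y² cancel):
  54.892·x − 30.458·y = 1392.740635
  117.550·x − 83.358·y = 2217.190705
det = 54.892·-83.358 − -30.458·117.550 = -995.349436
x = (1392.740635·-83.358 − -30.458·2217.190705) / -995.349436 = 48.791789
y = (54.892·2217.190705 − 1392.740635·117.550) / -995.349436 = 42.206915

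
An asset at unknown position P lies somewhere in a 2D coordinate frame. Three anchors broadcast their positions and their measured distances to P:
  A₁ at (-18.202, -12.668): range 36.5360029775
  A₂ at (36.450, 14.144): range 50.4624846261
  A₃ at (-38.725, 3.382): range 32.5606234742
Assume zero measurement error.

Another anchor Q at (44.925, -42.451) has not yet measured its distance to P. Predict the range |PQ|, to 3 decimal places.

eq1: (x + 18.202)² + (y + 12.668)² = 36.5360029775²
eq2: (x − 36.450)² + (y − 14.144)² = 50.4624846261²
eq3: (x + 38.725)² + (y − 3.382)² = 32.5606234742²
eq2−eq3, eq2−eq1 (x²,y² cancel):
  -150.350·x − 21.524·y = 1468.676467
  -109.304·x − 53.624·y = 174.718633
det = -150.350·-53.624 − -21.524·-109.304 = 5709.709104
x = (1468.676467·-53.624 − -21.524·174.718633) / 5709.709104 = -13.134761
y = (-150.350·174.718633 − 1468.676467·-109.304) / 5709.709104 = 23.514905
|P − Q| = √((-13.134761 − 44.925)² + (23.514905 − -42.451)²) = 87.877394

87.877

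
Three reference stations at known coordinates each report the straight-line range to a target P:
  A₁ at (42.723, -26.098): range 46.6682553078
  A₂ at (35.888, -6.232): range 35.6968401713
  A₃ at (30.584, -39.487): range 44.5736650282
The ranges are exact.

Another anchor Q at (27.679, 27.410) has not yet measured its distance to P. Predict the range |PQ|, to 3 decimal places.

43.941

eq1: (x − 42.723)² + (y + 26.098)² = 46.6682553078²
eq2: (x − 35.888)² + (y + 6.232)² = 35.6968401713²
eq3: (x − 30.584)² + (y + 39.487)² = 44.5736650282²
eq2−eq1, eq2−eq3 (x²,y² cancel):
  13.670·x − 39.732·y = 275.912310
  -10.608·x − 66.510·y = 455.270641
det = 13.670·-66.510 − -39.732·-10.608 = -1330.668756
x = (275.912310·-66.510 − -39.732·455.270641) / -1330.668756 = 0.196980
y = (13.670·455.270641 − 275.912310·-10.608) / -1330.668756 = -6.876563
|P − Q| = √((0.196980 − 27.679)² + (-6.876563 − 27.410)²) = 43.941209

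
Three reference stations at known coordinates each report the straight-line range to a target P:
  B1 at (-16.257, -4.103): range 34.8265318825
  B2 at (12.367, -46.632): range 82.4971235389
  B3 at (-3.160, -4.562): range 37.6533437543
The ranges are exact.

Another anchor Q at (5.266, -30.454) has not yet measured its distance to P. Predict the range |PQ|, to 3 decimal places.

eq1: (x + 16.257)² + (y + 4.103)² = 34.8265318825²
eq2: (x − 12.367)² + (y + 46.632)² = 82.4971235389²
eq3: (x + 3.160)² + (y + 4.562)² = 37.6533437543²
eq3−eq2, eq3−eq1 (x²,y² cancel):
  31.054·x − 84.140·y = -3091.312427
  -26.194·x + 0.918·y = 455.214187
det = 31.054·0.918 − -84.140·-26.194 = -2175.455588
x = (-3091.312427·0.918 − -84.140·455.214187) / -2175.455588 = -16.301825
y = (31.054·455.214187 − -3091.312427·-26.194) / -2175.455588 = 30.723503
|P − Q| = √((-16.301825 − 5.266)² + (30.723503 − -30.454)²) = 64.868004

64.868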